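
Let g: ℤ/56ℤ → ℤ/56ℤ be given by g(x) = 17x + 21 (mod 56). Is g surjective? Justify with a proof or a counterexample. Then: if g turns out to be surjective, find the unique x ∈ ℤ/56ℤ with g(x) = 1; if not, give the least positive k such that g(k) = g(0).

Since gcd(17, 56) = 1, 17 is invertible modulo 56. Euclid's algorithm: 56 = 3·17 + 5, 17 = 3·5 + 2, 5 = 2·2 + 1; back-substituting gives 1 = 33·17 − 10·56, so 17⁻¹ ≡ 33 (mod 56).
For any y ∈ ℤ/56ℤ, x = 33(y − 21) mod 56 satisfies g(x) = 17·33(y − 21) + 21 ≡ y (since 17·33 ≡ 1 mod 56). So every y has a preimage.
Hence g is surjective.
Since g is surjective, we find g⁻¹(1): we need 17x ≡ 1 − 21 ≡ 36 (mod 56). Using 17⁻¹ = 33: x ≡ 33·36 = 1188 = 21·56 + 12, so x = 12.
Check: g(12) = 17·12 + 21 = 225 = 4·56 + 1 ≡ 1 (mod 56).

12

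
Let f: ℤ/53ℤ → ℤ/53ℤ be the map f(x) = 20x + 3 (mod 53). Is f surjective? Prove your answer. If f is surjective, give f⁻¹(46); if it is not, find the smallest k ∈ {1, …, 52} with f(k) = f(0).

26

Recall that f is surjective if every y in the codomain equals f(x) for some x in the domain.
Since gcd(20, 53) = 1, 20 is invertible modulo 53. Euclid's algorithm: 53 = 2·20 + 13, 20 = 1·13 + 7, 13 = 1·7 + 6, 7 = 1·6 + 1; back-substituting gives 1 = 8·20 − 3·53, so 20⁻¹ ≡ 8 (mod 53).
Then y ↦ 8(y − 3) is a two-sided inverse to f, so every y ∈ ℤ/53ℤ has a preimage.
So f is surjective.
Since f is surjective, we compute f⁻¹(46): solve 20x + 3 ≡ 46 (mod 53), i.e. 20x ≡ 43 (mod 53).
Multiplying by 20⁻¹ = 8 gives x ≡ 8·43 = 344 = 6·53 + 26 ≡ 26 (mod 53).
Check: f(26) = 20·26 + 3 = 523 = 9·53 + 46 ≡ 46 (mod 53).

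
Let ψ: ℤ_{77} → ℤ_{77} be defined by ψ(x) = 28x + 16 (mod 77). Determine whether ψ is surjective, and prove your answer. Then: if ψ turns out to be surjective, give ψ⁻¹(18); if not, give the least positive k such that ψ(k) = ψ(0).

Since gcd(28, 77) = 7, we have 28x ≡ 0 (mod 7) for all x, so ψ(x) ≡ 2 (mod 7).
But 0 ≢ 2 (mod 7), so 0 ∈ ℤ_{77} has no preimage. Hence ψ is not surjective.
Since ψ is not surjective, we find the least positive k with ψ(k) = ψ(0): this means 28k ≡ 0 (mod 77), i.e. 77 ∣ 28k. Since gcd(28, 77) = 7, dividing through by 7 this holds exactly when 11 ∣ 4k, and as gcd(4, 11) = 1, exactly when 11 ∣ k.
The smallest positive such k is 11.

11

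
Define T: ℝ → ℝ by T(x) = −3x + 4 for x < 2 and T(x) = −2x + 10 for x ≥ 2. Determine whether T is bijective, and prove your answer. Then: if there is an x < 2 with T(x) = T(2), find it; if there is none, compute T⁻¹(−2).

-2/3

Both pieces are strictly decreasing (slopes −3 and −2), so each is injective on its own interval.
The left piece maps (−∞, 2) onto (−2, ∞); the right piece maps [2, ∞) onto (−∞, 6].
These images overlap. In particular T(2) = 6 (right piece), and solving −3x + 4 = 6 on the left piece gives x = −2/3 < 2.
So T(−2/3) = T(2) with −2/3 ≠ 2, and T is not injective, hence not bijective. This x = −2/3 is the requested value below 2.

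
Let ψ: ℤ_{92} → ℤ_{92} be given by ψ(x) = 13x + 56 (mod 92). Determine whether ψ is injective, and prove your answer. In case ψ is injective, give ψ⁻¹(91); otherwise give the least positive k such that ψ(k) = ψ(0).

Suppose ψ(u) = ψ(v) in ℤ_{92}. Then 13u + 56 ≡ 13v + 56 (mod 92), hence 13(u − v) ≡ 0 (mod 92).
Since gcd(13, 92) = 1, 13 is invertible modulo 92, thus u − v ≡ 0 (mod 92), i.e. u = v.
Hence ψ is injective.
We now compute 13⁻¹ mod 92 explicitly. Euclid's algorithm: 92 = 7·13 + 1; back-substituting gives 1 = 85·13 − 12·92, so 13⁻¹ ≡ 85 (mod 92).
Since ψ is injective, we find ψ⁻¹(91): we need 13x ≡ 91 − 56 ≡ 35 (mod 92). Using 13⁻¹ = 85: x ≡ 85·35 = 2975 = 32·92 + 31, so x = 31.
Check: ψ(31) = 13·31 + 56 = 459 = 4·92 + 91 ≡ 91 (mod 92).

31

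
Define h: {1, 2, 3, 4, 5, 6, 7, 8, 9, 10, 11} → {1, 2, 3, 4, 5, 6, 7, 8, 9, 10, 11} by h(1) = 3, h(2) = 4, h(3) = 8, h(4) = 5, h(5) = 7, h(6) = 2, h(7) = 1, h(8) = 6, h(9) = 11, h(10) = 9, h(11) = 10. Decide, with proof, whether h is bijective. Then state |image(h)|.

The values 3, 4, 8, 5, 7, 2, 1, 6, 11, 9, 10 are a permutation of {1, 2, 3, 4, 5, 6, 7, 8, 9, 10, 11}: each element appears exactly once.
So h is injective and surjective, hence bijective.
The image of h is {1, 2, 3, 4, 5, 6, 7, 8, 9, 10, 11}, which has 11 elements.

11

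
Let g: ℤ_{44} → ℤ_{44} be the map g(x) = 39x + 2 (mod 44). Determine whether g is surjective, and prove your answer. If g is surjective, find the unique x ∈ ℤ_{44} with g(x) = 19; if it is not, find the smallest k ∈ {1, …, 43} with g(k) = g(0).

Recall that g is surjective if every y in the codomain equals g(x) for some x in the domain.
Since gcd(39, 44) = 1, 39 is invertible modulo 44. Euclid's algorithm: 44 = 1·39 + 5, 39 = 7·5 + 4, 5 = 1·4 + 1; back-substituting gives 1 = 35·39 − 31·44, so 39⁻¹ ≡ 35 (mod 44).
For any y ∈ ℤ_{44}, x = 35(y − 2) mod 44 satisfies g(x) = 39·35(y − 2) + 2 ≡ y (since 39·35 ≡ 1 mod 44). So every y has a preimage.
Hence g is surjective.
Since g is surjective, we compute g⁻¹(19): solve 39x + 2 ≡ 19 (mod 44), i.e. 39x ≡ 17 (mod 44).
Multiplying by 39⁻¹ = 35 gives x ≡ 35·17 = 595 = 13·44 + 23 ≡ 23 (mod 44).
Check: g(23) = 39·23 + 2 = 899 = 20·44 + 19 ≡ 19 (mod 44).

23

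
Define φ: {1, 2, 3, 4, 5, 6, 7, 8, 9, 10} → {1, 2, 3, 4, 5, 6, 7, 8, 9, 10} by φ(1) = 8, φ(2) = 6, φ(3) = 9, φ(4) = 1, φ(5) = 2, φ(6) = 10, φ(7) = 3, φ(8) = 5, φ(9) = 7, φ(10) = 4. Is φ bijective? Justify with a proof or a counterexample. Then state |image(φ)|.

10

The values 8, 6, 9, 1, 2, 10, 3, 5, 7, 4 are a permutation of {1, 2, 3, 4, 5, 6, 7, 8, 9, 10}: each element appears exactly once.
So φ is injective and surjective, hence bijective.
The image of φ is {1, 2, 3, 4, 5, 6, 7, 8, 9, 10}, which has 10 elements.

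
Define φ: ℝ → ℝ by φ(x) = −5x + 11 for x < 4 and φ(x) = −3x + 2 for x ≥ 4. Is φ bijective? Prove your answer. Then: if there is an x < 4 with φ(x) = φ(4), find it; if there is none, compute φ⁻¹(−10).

4

Both pieces are strictly decreasing (slopes −5 and −3), so each is injective on its own interval.
The left piece maps (−∞, 4) onto (−9, ∞); the right piece maps [4, ∞) onto (−∞, −10].
The images leave a gap (−9 has no preimage), so φ is not surjective, hence not bijective.
Because the two images are disjoint, no x < 4 has φ(x) = φ(4), so we compute φ⁻¹(−10): −10 lies in (−∞, −10], so solve −3x + 2 = −10: x = (−10 − 2)/(−3) = 4.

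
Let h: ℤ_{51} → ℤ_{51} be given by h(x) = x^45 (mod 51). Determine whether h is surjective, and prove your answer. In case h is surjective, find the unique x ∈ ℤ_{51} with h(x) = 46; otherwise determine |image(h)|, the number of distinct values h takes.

37

Computing x^45 mod 51 for each x (by repeated squaring, reducing mod 51 at every step), the values h(0), h(1), …, h(50) are: 0, 1, 32, 12, 4, 20, 27, 40, 26, 42, 28, 41, 48, 13, 5, 36, 16, 17, 18, 49, 29, 21, 37, 44, 6, 43, 8, 45, 7, 14, 30, 22, 2, 33, 34, 35, 15, 46, 38, 3, 10, 23, 9, 25, 11, 24, 31, 47, 39, 19, 50.
Every element of ℤ_{51} appears exactly once in this list, so h is a bijection, and in particular surjective.
Since h is surjective, we read off the preimage of 46 from the same table: h(37) = 46, so h⁻¹(46) = 37.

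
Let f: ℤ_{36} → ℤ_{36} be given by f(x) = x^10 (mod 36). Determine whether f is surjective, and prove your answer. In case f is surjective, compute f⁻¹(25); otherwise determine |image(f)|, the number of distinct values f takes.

f(0) = 0^10 = 0.
f(6): Repeated squaring mod 36: 6^1 ≡ 6, 6^2 ≡ 6² = 36 ≡ 0, 6^4 ≡ 0² = 0, 6^8 ≡ 0² = 0. Since 10 = 8 + 2, 6^10 ≡ 0·0: 0·0 = 0. So 6^10 ≡ 0 (mod 36).
So f(0) = f(6) = 0 while 0 ≠ 6, so f is not injective.
A non-injective map from the 36-element set ℤ_{36} to itself takes at most 35 distinct values, so it cannot be surjective. Thus f is not surjective.
Since f is not surjective, we determine |image(f)|. Computing x^10 mod 36 for each x (by repeated squaring, reducing mod 36 at every step), the values f(0), f(1), …, f(35) are: 0, 1, 16, 9, 4, 13, 0, 25, 28, 9, 28, 25, 0, 13, 4, 9, 16, 1, 0, 1, 16, 9, 4, 13, 0, 25, 28, 9, 28, 25, 0, 13, 4, 9, 16, 1.
The distinct values are {0, 1, 4, 9, 13, 16, 25, 28}; there are 8 of them.

8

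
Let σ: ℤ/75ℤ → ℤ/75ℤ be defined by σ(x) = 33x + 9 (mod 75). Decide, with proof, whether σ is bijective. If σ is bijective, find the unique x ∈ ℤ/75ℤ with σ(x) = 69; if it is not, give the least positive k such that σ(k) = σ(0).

We have gcd(33, 75) = 3 > 1. Taking x_1 = 0 and x_2 = 25: σ(0) = 9 and σ(25) = 33·25 + 9 = 834 ≡ 9 (mod 75).
So σ(0) = σ(25) while 0 ≠ 25, thus σ is not injective, hence not bijective.
Since σ is not bijective, we find the least positive k with σ(k) = σ(0): this means 33k ≡ 0 (mod 75), i.e. 75 ∣ 33k. Since gcd(33, 75) = 3, dividing through by 3 this holds exactly when 25 ∣ 11k, and as gcd(11, 25) = 1, exactly when 25 ∣ k.
The smallest positive such k is 25.

25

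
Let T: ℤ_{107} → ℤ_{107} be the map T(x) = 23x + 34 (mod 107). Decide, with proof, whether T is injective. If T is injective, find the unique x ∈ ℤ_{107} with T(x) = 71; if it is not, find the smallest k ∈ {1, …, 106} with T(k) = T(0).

90

Recall that T is injective when T(a) = T(b) forces a = b.
Suppose T(a) = T(b) in ℤ_{107}. Then 23a + 34 ≡ 23b + 34 (mod 107), therefore 23(a − b) ≡ 0 (mod 107).
Since gcd(23, 107) = 1, 23 is invertible modulo 107, thus a − b ≡ 0 (mod 107), i.e. a = b.
Hence T is injective.
We now compute 23⁻¹ mod 107 explicitly. Euclid's algorithm: 107 = 4·23 + 15, 23 = 1·15 + 8, 15 = 1·8 + 7, 8 = 1·7 + 1; back-substituting gives 1 = 14·23 − 3·107, so 23⁻¹ ≡ 14 (mod 107).
Since T is injective, we find T⁻¹(71): we need 23x ≡ 71 − 34 ≡ 37 (mod 107). Using 23⁻¹ = 14: x ≡ 14·37 = 518 = 4·107 + 90, so x = 90.
Check: T(90) = 23·90 + 34 = 2104 = 19·107 + 71 ≡ 71 (mod 107).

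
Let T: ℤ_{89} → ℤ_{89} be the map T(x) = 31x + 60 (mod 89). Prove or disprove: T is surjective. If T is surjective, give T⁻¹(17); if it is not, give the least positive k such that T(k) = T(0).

Recall that surjectivity means every element of the codomain has a preimage under T.
Since gcd(31, 89) = 1, 31 is invertible modulo 89. Euclid's algorithm: 89 = 2·31 + 27, 31 = 1·27 + 4, 27 = 6·4 + 3, 4 = 1·3 + 1; back-substituting gives 1 = 23·31 − 8·89, so 31⁻¹ ≡ 23 (mod 89).
For any y ∈ ℤ_{89}, x = 23(y − 60) mod 89 satisfies T(x) = 31·23(y − 60) + 60 ≡ y (since 31·23 ≡ 1 mod 89). So every y has a preimage.
Thus T is surjective.
Since T is surjective, we compute T⁻¹(17): solve 31x + 60 ≡ 17 (mod 89), i.e. 31x ≡ 46 (mod 89).
Multiplying by 31⁻¹ = 23 gives x ≡ 23·46 = 1058 = 11·89 + 79 ≡ 79 (mod 89).
Check: T(79) = 31·79 + 60 = 2509 = 28·89 + 17 ≡ 17 (mod 89).

79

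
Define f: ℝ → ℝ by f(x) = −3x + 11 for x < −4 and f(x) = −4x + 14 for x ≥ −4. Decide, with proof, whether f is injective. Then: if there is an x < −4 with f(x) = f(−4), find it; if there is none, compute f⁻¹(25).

Both pieces are strictly decreasing (slopes −3 and −4), so each is injective on its own interval.
The left piece maps (−∞, −4) onto (23, ∞); the right piece maps [−4, ∞) onto (−∞, 30].
These images overlap. In particular f(−4) = 30 (right piece), and solving −3x + 11 = 30 on the left piece gives x = −19/3 < −4.
So f(−19/3) = f(−4) with −19/3 ≠ −4, and f is not injective. This x = −19/3 is the requested value below −4.

-19/3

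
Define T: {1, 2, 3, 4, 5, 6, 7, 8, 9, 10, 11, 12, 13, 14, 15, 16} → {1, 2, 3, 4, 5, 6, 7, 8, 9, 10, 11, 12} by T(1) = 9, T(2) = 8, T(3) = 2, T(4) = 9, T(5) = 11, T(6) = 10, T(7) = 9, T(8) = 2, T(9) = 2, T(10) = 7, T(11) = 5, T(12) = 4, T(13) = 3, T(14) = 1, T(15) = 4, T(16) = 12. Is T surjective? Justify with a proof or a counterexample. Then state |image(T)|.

No element maps to 6, so T is not surjective.
The image of T is {1, 2, 3, 4, 5, 7, 8, 9, 10, 11, 12}, which has 11 elements.

11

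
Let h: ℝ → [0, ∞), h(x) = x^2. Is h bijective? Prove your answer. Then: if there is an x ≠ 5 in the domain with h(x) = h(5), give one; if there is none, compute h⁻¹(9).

h(5) = 25 = (−5)^2 = h(−5) (since 2 is even), with 5 ≠ −5. So h is not injective, hence not bijective.
For the follow-up, such an x exists: taking x = −5 ∈ ℝ gives h(−5) = 25 = h(5) with −5 ≠ 5.

-5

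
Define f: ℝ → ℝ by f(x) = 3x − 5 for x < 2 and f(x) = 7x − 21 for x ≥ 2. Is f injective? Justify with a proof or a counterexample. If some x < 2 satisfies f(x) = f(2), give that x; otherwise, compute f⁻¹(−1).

-2/3

Both pieces are strictly increasing (slopes 3 and 7), so each is injective on its own interval.
The left piece maps (−∞, 2) onto (−∞, 1); the right piece maps [2, ∞) onto [−7, ∞).
These images overlap. In particular f(2) = −7 (right piece), and solving 3x − 5 = −7 on the left piece gives x = −2/3 < 2.
So f(−2/3) = f(2) with −2/3 ≠ 2, and f is not injective. This x = −2/3 is the requested value below 2.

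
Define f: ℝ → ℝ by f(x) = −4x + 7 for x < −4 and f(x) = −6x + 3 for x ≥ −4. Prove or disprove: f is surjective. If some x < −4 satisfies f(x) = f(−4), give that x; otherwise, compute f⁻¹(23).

Both pieces are strictly decreasing (slopes −4 and −6), so each is injective on its own interval.
The left piece maps (−∞, −4) onto (23, ∞); the right piece maps [−4, ∞) onto (−∞, 27].
The union (23, ∞) ∪ (−∞, 27] covers ℝ, so f is surjective.
For the follow-up: the images overlap, so an x < −4 with f(x) = f(−4) exists. f(−4) = 27; solving −4x + 7 = 27 for x < −4 gives x = (27 − 7)/(−4) = −5.

-5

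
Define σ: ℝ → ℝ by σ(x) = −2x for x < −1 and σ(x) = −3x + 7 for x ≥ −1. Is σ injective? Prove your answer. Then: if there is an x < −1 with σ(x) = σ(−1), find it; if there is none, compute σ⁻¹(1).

-5

Both pieces are strictly decreasing (slopes −2 and −3), so each is injective on its own interval.
The left piece maps (−∞, −1) onto (2, ∞); the right piece maps [−1, ∞) onto (−∞, 10].
These images overlap. In particular σ(−1) = 10 (right piece), and solving −2x = 10 on the left piece gives x = −5 < −1.
So σ(−5) = σ(−1) with −5 ≠ −1, and σ is not injective. This x = −5 is the requested value below −1.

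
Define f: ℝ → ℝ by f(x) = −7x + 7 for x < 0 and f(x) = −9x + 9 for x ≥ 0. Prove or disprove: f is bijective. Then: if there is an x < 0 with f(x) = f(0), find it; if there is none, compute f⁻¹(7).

Both pieces are strictly decreasing (slopes −7 and −9), so each is injective on its own interval.
The left piece maps (−∞, 0) onto (7, ∞); the right piece maps [0, ∞) onto (−∞, 9].
These images overlap. In particular f(0) = 9 (right piece), and solving −7x + 7 = 9 on the left piece gives x = −2/7 < 0.
So f(−2/7) = f(0) with −2/7 ≠ 0, and f is not injective, hence not bijective. This x = −2/7 is the requested value below 0.

-2/7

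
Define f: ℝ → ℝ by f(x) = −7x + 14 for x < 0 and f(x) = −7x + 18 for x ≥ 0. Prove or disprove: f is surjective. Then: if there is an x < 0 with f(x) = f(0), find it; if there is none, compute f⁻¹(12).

-4/7

Both pieces are strictly decreasing (slopes −7 and −7), so each is injective on its own interval.
The left piece maps (−∞, 0) onto (14, ∞); the right piece maps [0, ∞) onto (−∞, 18].
The union (14, ∞) ∪ (−∞, 18] covers ℝ, so f is surjective.
For the follow-up: the images overlap, so an x < 0 with f(x) = f(0) exists. f(0) = 18; solving −7x + 14 = 18 for x < 0 gives x = (18 − 14)/(−7) = −4/7.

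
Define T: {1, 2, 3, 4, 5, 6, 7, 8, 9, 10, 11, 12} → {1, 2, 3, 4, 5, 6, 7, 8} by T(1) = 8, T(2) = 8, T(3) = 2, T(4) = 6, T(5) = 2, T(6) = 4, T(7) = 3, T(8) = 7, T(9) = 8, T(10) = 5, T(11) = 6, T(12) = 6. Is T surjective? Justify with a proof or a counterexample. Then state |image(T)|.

No element maps to 1, so T is not surjective.
The image of T is {2, 3, 4, 5, 6, 7, 8}, which has 7 elements.

7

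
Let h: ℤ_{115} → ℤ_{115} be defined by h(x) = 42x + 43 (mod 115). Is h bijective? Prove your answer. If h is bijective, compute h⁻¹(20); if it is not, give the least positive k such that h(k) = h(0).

If h(u) = h(v), then 42u ≡ 42v (mod 115). Because gcd(42, 115) = 1, we may cancel 42 to get u ≡ v (mod 115).
We now compute 42⁻¹ mod 115 explicitly. Euclid's algorithm: 115 = 2·42 + 31, 42 = 1·31 + 11, 31 = 2·11 + 9, 11 = 1·9 + 2, 9 = 4·2 + 1; back-substituting gives 1 = 63·42 − 23·115, so 42⁻¹ ≡ 63 (mod 115).
Then y ↦ 63(y − 43) is a two-sided inverse to h, so every y ∈ ℤ_{115} has a preimage.
Therefore h is bijective.
Since h is bijective, we compute h⁻¹(20): solve 42x + 43 ≡ 20 (mod 115), i.e. 42x ≡ 92 (mod 115).
Multiplying by 42⁻¹ = 63 gives x ≡ 63·92 = 5796 = 50·115 + 46 ≡ 46 (mod 115).
Check: h(46) = 42·46 + 43 = 1975 = 17·115 + 20 ≡ 20 (mod 115).

46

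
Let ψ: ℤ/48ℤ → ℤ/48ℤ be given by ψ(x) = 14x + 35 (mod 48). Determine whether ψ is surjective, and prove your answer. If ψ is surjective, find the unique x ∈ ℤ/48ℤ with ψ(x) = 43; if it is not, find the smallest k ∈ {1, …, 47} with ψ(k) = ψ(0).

Since gcd(14, 48) = 2, we have 14x ≡ 0 (mod 2) for all x, so ψ(x) ≡ 1 (mod 2).
But 0 ≢ 1 (mod 2), so 0 ∈ ℤ/48ℤ has no preimage. Thus ψ is not surjective.
Since ψ is not surjective, we find the least positive k with ψ(k) = ψ(0): this means 14k ≡ 0 (mod 48), i.e. 48 ∣ 14k. Since gcd(14, 48) = 2, dividing through by 2 this holds exactly when 24 ∣ 7k, and as gcd(7, 24) = 1, exactly when 24 ∣ k.
The smallest positive such k is 24.

24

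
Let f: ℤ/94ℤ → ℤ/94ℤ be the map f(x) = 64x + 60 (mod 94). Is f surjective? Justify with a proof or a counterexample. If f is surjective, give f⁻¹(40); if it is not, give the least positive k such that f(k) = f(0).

47

Recall: f is surjective if every y in the codomain equals f(x) for some x in the domain.
Since gcd(64, 94) = 2, we have 64x ≡ 0 (mod 2) for all x, so f(x) ≡ 0 (mod 2).
But 1 ≢ 0 (mod 2), so 1 ∈ ℤ/94ℤ has no preimage. Hence f is not surjective.
Since f is not surjective, we find the least positive k with f(k) = f(0): this means 64k ≡ 0 (mod 94), i.e. 94 ∣ 64k. Since gcd(64, 94) = 2, dividing through by 2 this holds exactly when 47 ∣ 32k, and as gcd(32, 47) = 1, exactly when 47 ∣ k.
The smallest positive such k is 47.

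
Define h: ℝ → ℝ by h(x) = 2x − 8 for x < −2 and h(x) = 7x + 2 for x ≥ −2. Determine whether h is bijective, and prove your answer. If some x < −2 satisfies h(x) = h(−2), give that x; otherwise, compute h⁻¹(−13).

Both pieces are strictly increasing (slopes 2 and 7), so each is injective on its own interval.
The left piece maps (−∞, −2) onto (−∞, −12); the right piece maps [−2, ∞) onto [−12, ∞).
Since −12 = −12, the images partition ℝ: h is injective and surjective, hence bijective.
Because the two images are disjoint, no x < −2 has h(x) = h(−2), so we compute h⁻¹(−13): −13 lies in (−∞, −12), so solve 2x − 8 = −13: x = (−13 + 8)/2 = −5/2.

-5/2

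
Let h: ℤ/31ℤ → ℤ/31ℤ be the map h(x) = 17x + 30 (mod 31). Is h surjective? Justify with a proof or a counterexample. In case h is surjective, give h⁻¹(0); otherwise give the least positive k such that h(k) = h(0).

Since gcd(17, 31) = 1, 17 is invertible modulo 31. Euclid's algorithm: 31 = 1·17 + 14, 17 = 1·14 + 3, 14 = 4·3 + 2, 3 = 1·2 + 1; back-substituting gives 1 = 11·17 − 6·31, so 17⁻¹ ≡ 11 (mod 31).
For any y ∈ ℤ/31ℤ, x = 11(y − 30) mod 31 satisfies h(x) = 17·11(y − 30) + 30 ≡ y (since 17·11 ≡ 1 mod 31). So every y has a preimage.
Therefore h is surjective.
Since h is surjective, we find h⁻¹(0): we need 17x ≡ 0 − 30 ≡ 1 (mod 31). Using 17⁻¹ = 11: x ≡ 11·1 = 11, so x = 11.
Check: h(11) = 17·11 + 30 = 217 = 7·31 + 0 ≡ 0 (mod 31).

11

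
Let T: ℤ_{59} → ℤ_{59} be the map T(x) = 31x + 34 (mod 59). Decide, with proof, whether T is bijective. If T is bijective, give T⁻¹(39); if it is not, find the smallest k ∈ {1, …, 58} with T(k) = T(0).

23

By definition, T is injective if T(x_1) = T(x_2) implies x_1 = x_2.
Suppose T(x_1) = T(x_2) in ℤ_{59}. Then 31x_1 + 34 ≡ 31x_2 + 34 (mod 59), so 31(x_1 − x_2) ≡ 0 (mod 59).
Since gcd(31, 59) = 1, 31 is invertible modulo 59, thus x_1 − x_2 ≡ 0 (mod 59), i.e. x_1 = x_2.
We now compute 31⁻¹ mod 59 explicitly. Euclid's algorithm: 59 = 1·31 + 28, 31 = 1·28 + 3, 28 = 9·3 + 1; back-substituting gives 1 = 40·31 − 21·59, so 31⁻¹ ≡ 40 (mod 59).
Then y ↦ 40(y − 34) is a two-sided inverse to T, so every y ∈ ℤ_{59} has a preimage.
So T is bijective.
Since T is bijective, we find T⁻¹(39): we need 31x ≡ 39 − 34 ≡ 5 (mod 59). Using 31⁻¹ = 40: x ≡ 40·5 = 200 = 3·59 + 23, so x = 23.
Check: T(23) = 31·23 + 34 = 747 = 12·59 + 39 ≡ 39 (mod 59).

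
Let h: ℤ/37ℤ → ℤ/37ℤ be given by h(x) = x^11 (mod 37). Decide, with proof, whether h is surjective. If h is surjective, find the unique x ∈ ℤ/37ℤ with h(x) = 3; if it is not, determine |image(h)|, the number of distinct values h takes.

Since 37 is prime, the nonzero elements of ℤ/37ℤ form a cyclic group of order 36.
As gcd(11, 36) = 1, raising to the 11th power is a bijection on this group: if x_1^11 ≡ x_2^11 then (x_1x_2^{−1})^11 = 1, and the only element of order dividing gcd(11, 36) = 1 is 1, so x_1 = x_2.
With h(0) = 0 this makes h injective on all of ℤ/37ℤ, hence bijective (finite equal-size domain and codomain). In particular h is surjective.
Since h is surjective, we find the preimage of 3. The inverse of x ↦ x^11 on (ℤ/37ℤ)^× is x ↦ x^23, because 11·23 = 253 = 7·36 + 1 ≡ 1 (mod 36) and x^{36} = 1 for x ≠ 0 (Fermat). So h⁻¹(3) = 3^23 mod 37.
Repeated squaring mod 37: 3^1 ≡ 3, 3^2 ≡ 3² = 9, 3^4 ≡ 9² = 81 ≡ 7, 3^8 ≡ 7² = 49 ≡ 12, 3^16 ≡ 12² = 144 ≡ 33. Since 23 = 16 + 4 + 2 + 1, 3^23 ≡ 33·7·9·3: 33·7 = 231 ≡ 9, then 9·9 = 81 ≡ 7, then 7·3 = 21. So 3^23 ≡ 21 (mod 37).
Hence h⁻¹(3) = 21.

21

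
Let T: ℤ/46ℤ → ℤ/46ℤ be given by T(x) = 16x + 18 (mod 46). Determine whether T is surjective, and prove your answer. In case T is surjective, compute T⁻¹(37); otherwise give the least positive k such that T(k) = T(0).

23

Since gcd(16, 46) = 2, we have 16x ≡ 0 (mod 2) for all x, so T(x) ≡ 0 (mod 2).
But 1 ≢ 0 (mod 2), so 1 ∈ ℤ/46ℤ has no preimage. Therefore T is not surjective.
Since T is not surjective, we find the least positive k with T(k) = T(0): this means 16k ≡ 0 (mod 46), i.e. 46 ∣ 16k. Since gcd(16, 46) = 2, dividing through by 2 this holds exactly when 23 ∣ 8k, and as gcd(8, 23) = 1, exactly when 23 ∣ k.
The smallest positive such k is 23.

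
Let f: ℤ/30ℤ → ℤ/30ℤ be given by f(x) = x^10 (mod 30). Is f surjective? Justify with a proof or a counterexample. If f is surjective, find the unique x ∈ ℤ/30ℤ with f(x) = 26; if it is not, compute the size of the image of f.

f(2): Repeated squaring mod 30: 2^1 ≡ 2, 2^2 ≡ 2² = 4, 2^4 ≡ 4² = 16, 2^8 ≡ 16² = 256 ≡ 16. Since 10 = 8 + 2, 2^10 ≡ 16·4: 16·4 = 64 ≡ 4. So 2^10 ≡ 4 (mod 30).
f(8): Repeated squaring mod 30: 8^1 ≡ 8, 8^2 ≡ 8² = 64 ≡ 4, 8^4 ≡ 4² = 16, 8^8 ≡ 16² = 256 ≡ 16. Since 10 = 8 + 2, 8^10 ≡ 16·4: 16·4 = 64 ≡ 4. So 8^10 ≡ 4 (mod 30).
So f(2) = f(8) = 4 while 2 ≠ 8, thus f is not injective.
A non-injective map from the 30-element set ℤ/30ℤ to itself takes at most 29 distinct values, so it cannot be surjective. Thus f is not surjective.
Since f is not surjective, we determine |image(f)|. Computing x^10 mod 30 for each x (by repeated squaring, reducing mod 30 at every step), the values f(0), f(1), …, f(29) are: 0, 1, 4, 9, 16, 25, 6, 19, 4, 21, 10, 1, 24, 19, 16, 15, 16, 19, 24, 1, 10, 21, 4, 19, 6, 25, 16, 9, 4, 1.
The distinct values are {0, 1, 4, 6, 9, 10, 15, 16, 19, 21, 24, 25}; there are 12 of them.

12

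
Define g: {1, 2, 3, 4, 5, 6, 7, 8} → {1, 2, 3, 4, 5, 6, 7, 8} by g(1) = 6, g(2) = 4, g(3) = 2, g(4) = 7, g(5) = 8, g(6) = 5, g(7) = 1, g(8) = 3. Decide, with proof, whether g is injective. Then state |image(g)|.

8

The values g(1), …, g(8) are 6, 4, 2, 7, 8, 5, 1, 3 — all distinct.
So g(a) = g(b) only when a = b, and g is injective.
The image of g is {1, 2, 3, 4, 5, 6, 7, 8}, which has 8 elements.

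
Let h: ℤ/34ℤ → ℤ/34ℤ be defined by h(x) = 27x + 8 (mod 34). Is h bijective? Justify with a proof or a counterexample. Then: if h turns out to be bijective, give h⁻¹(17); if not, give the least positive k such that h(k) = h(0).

23

If h(u) = h(v), then 27u ≡ 27v (mod 34). Because gcd(27, 34) = 1, we may cancel 27 to get u ≡ v (mod 34).
We now compute 27⁻¹ mod 34 explicitly. Euclid's algorithm: 34 = 1·27 + 7, 27 = 3·7 + 6, 7 = 1·6 + 1; back-substituting gives 1 = 29·27 − 23·34, so 27⁻¹ ≡ 29 (mod 34).
For any y ∈ ℤ/34ℤ, x = 29(y − 8) mod 34 satisfies h(x) = 27·29(y − 8) + 8 ≡ y (since 27·29 ≡ 1 mod 34). So every y has a preimage.
So h is bijective.
Since h is bijective, we find h⁻¹(17): we need 27x ≡ 17 − 8 ≡ 9 (mod 34). Using 27⁻¹ = 29: x ≡ 29·9 = 261 = 7·34 + 23, so x = 23.
Check: h(23) = 27·23 + 8 = 629 = 18·34 + 17 ≡ 17 (mod 34).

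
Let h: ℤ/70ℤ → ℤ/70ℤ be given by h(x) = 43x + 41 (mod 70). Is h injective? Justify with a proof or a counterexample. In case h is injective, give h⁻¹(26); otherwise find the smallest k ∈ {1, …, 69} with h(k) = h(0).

Recall that h is injective when h(s) = h(t) forces s = t.
If h(s) = h(t), then 43s ≡ 43t (mod 70). Because gcd(43, 70) = 1, we may cancel 43 to get s ≡ t (mod 70).
Thus h is injective.
We now compute 43⁻¹ mod 70 explicitly. Euclid's algorithm: 70 = 1·43 + 27, 43 = 1·27 + 16, 27 = 1·16 + 11, 16 = 1·11 + 5, 11 = 2·5 + 1; back-substituting gives 1 = 57·43 − 35·70, so 43⁻¹ ≡ 57 (mod 70).
Since h is injective, we find h⁻¹(26): we need 43x ≡ 26 − 41 ≡ 55 (mod 70). Using 43⁻¹ = 57: x ≡ 57·55 = 3135 = 44·70 + 55, so x = 55.
Check: h(55) = 43·55 + 41 = 2406 = 34·70 + 26 ≡ 26 (mod 70).

55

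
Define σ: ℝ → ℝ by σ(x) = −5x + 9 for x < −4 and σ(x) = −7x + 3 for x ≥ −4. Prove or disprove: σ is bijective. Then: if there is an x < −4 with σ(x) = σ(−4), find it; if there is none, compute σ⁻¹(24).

-22/5

Both pieces are strictly decreasing (slopes −5 and −7), so each is injective on its own interval.
The left piece maps (−∞, −4) onto (29, ∞); the right piece maps [−4, ∞) onto (−∞, 31].
These images overlap. In particular σ(−4) = 31 (right piece), and solving −5x + 9 = 31 on the left piece gives x = −22/5 < −4.
So σ(−22/5) = σ(−4) with −22/5 ≠ −4, and σ is not injective, hence not bijective. This x = −22/5 is the requested value below −4.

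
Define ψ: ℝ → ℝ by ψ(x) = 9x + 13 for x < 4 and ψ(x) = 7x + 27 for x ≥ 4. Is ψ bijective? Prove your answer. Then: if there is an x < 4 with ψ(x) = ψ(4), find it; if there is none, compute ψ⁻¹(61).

Both pieces are strictly increasing (slopes 9 and 7), so each is injective on its own interval.
The left piece maps (−∞, 4) onto (−∞, 49); the right piece maps [4, ∞) onto [55, ∞).
The images leave a gap (49 has no preimage), so ψ is not surjective, hence not bijective.
Because the two images are disjoint, no x < 4 has ψ(x) = ψ(4), so we compute ψ⁻¹(61): 61 lies in [55, ∞), so solve 7x + 27 = 61: x = (61 − 27)/7 = 34/7.

34/7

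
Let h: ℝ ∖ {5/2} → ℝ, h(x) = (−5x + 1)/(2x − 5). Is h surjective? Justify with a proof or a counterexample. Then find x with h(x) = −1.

If h(x) = −5/2, cross-multiplying gives 2(−5x + 1) = −5(2x − 5), which simplifies to 2 = 25 — false.  So −5/2 has no preimage and h is not surjective.
Solving h(x) = −1: cross-multiplying gives −5x + 1 = −1(2x − 5), which rearranges to −3x = 4, so x = −4/3.

-4/3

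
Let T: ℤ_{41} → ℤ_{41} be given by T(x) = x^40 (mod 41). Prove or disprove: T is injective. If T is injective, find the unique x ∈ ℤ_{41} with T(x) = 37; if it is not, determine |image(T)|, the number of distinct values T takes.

2

T(1) = 1^40 = 1.
T(2): Repeated squaring mod 41: 2^1 ≡ 2, 2^2 ≡ 2² = 4, 2^4 ≡ 4² = 16, 2^8 ≡ 16² = 256 ≡ 10, 2^16 ≡ 10² = 100 ≡ 18, 2^32 ≡ 18² = 324 ≡ 37. Since 40 = 32 + 8, 2^40 ≡ 37·10: 37·10 = 370 ≡ 1. So 2^40 ≡ 1 (mod 41).
So T(1) = T(2) = 1 while 1 ≠ 2, therefore T is not injective.
Since T is not injective, we determine |image(T)|. Computing x^40 mod 41 for each x (by repeated squaring, reducing mod 41 at every step), the values T(0), T(1), …, T(40) are: 0, 1, 1, 1, 1, 1, 1, 1, 1, 1, 1, 1, 1, 1, 1, 1, 1, 1, 1, 1, 1, 1, 1, 1, 1, 1, 1, 1, 1, 1, 1, 1, 1, 1, 1, 1, 1, 1, 1, 1, 1.
The distinct values are {0, 1}; there are 2 of them.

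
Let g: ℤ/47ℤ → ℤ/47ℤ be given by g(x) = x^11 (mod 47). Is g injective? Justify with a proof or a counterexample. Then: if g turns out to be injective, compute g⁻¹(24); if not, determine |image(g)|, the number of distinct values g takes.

4

Since 47 is prime, the nonzero elements of ℤ/47ℤ form a cyclic group of order 46.
As gcd(11, 46) = 1, raising to the 11th power is a bijection on this group: if u^11 ≡ v^11 then (uv^{−1})^11 = 1, and the only element of order dividing gcd(11, 46) = 1 is 1, so u = v.
With g(0) = 0 this makes g injective on all of ℤ/47ℤ, hence bijective (finite equal-size domain and codomain). In particular g is injective.
Since g is injective, we find the preimage of 24. The inverse of x ↦ x^11 on (ℤ/47ℤ)^× is x ↦ x^21, because 11·21 = 231 = 5·46 + 1 ≡ 1 (mod 46) and x^{46} = 1 for x ≠ 0 (Fermat). So g⁻¹(24) = 24^21 mod 47.
Repeated squaring mod 47: 24^1 ≡ 24, 24^2 ≡ 24² = 576 ≡ 12, 24^4 ≡ 12² = 144 ≡ 3, 24^8 ≡ 3² = 9, 24^16 ≡ 9² = 81 ≡ 34. Since 21 = 16 + 4 + 1, 24^21 ≡ 34·3·24: 34·3 = 102 ≡ 8, then 8·24 = 192 ≡ 4. So 24^21 ≡ 4 (mod 47).
Hence g⁻¹(24) = 4.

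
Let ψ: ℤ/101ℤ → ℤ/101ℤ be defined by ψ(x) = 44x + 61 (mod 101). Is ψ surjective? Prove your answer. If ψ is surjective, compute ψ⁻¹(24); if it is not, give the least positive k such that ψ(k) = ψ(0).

Since gcd(44, 101) = 1, 44 is invertible modulo 101. Euclid's algorithm: 101 = 2·44 + 13, 44 = 3·13 + 5, 13 = 2·5 + 3, 5 = 1·3 + 2, 3 = 1·2 + 1; back-substituting gives 1 = 62·44 − 27·101, so 44⁻¹ ≡ 62 (mod 101).
For any y ∈ ℤ/101ℤ, x = 62(y − 61) mod 101 satisfies ψ(x) = 44·62(y − 61) + 61 ≡ y (since 44·62 ≡ 1 mod 101). So every y has a preimage.
Hence ψ is surjective.
Since ψ is surjective, we compute ψ⁻¹(24): solve 44x + 61 ≡ 24 (mod 101), i.e. 44x ≡ 64 (mod 101).
Multiplying by 44⁻¹ = 62 gives x ≡ 62·64 = 3968 = 39·101 + 29 ≡ 29 (mod 101).
Check: ψ(29) = 44·29 + 61 = 1337 = 13·101 + 24 ≡ 24 (mod 101).

29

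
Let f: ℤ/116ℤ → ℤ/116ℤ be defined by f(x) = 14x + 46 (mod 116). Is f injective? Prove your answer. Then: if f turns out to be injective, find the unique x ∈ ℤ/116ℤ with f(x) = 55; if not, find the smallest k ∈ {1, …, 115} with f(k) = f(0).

58

Recall: f is injective if f(s) = f(t) implies s = t.
We have gcd(14, 116) = 2 > 1. Taking s = 0 and t = 58: f(0) = 46 and f(58) = 14·58 + 46 = 858 ≡ 46 (mod 116).
So f(0) = f(58) while 0 ≠ 58, thus f is not injective.
Since f is not injective, we find the least positive k with f(k) = f(0): this means 14k ≡ 0 (mod 116), i.e. 116 ∣ 14k. Since gcd(14, 116) = 2, dividing through by 2 this holds exactly when 58 ∣ 7k, and as gcd(7, 58) = 1, exactly when 58 ∣ k.
The smallest positive such k is 58.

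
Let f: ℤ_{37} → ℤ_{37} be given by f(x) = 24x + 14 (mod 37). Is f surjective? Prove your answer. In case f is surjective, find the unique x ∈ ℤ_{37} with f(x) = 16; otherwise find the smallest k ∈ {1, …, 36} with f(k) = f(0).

By definition, surjectivity means every element of the codomain has a preimage under f.
Since gcd(24, 37) = 1, 24 is invertible modulo 37. Euclid's algorithm: 37 = 1·24 + 13, 24 = 1·13 + 11, 13 = 1·11 + 2, 11 = 5·2 + 1; back-substituting gives 1 = 17·24 − 11·37, so 24⁻¹ ≡ 17 (mod 37).
Then y ↦ 17(y − 14) is a two-sided inverse to f, so every y ∈ ℤ_{37} has a preimage.
So f is surjective.
Since f is surjective, we find f⁻¹(16): we need 24x ≡ 16 − 14 ≡ 2 (mod 37). Using 24⁻¹ = 17: x ≡ 17·2 = 34, so x = 34.
Check: f(34) = 24·34 + 14 = 830 = 22·37 + 16 ≡ 16 (mod 37).

34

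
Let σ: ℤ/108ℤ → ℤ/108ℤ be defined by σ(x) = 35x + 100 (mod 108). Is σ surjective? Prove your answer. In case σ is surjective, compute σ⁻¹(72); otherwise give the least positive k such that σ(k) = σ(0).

64

Since gcd(35, 108) = 1, 35 is invertible modulo 108. Euclid's algorithm: 108 = 3·35 + 3, 35 = 11·3 + 2, 3 = 1·2 + 1; back-substituting gives 1 = 71·35 − 23·108, so 35⁻¹ ≡ 71 (mod 108).
Then y ↦ 71(y − 100) is a two-sided inverse to σ, so every y ∈ ℤ/108ℤ has a preimage.
Therefore σ is surjective.
Since σ is surjective, we compute σ⁻¹(72): solve 35x + 100 ≡ 72 (mod 108), i.e. 35x ≡ 80 (mod 108).
Multiplying by 35⁻¹ = 71 gives x ≡ 71·80 = 5680 = 52·108 + 64 ≡ 64 (mod 108).
Check: σ(64) = 35·64 + 100 = 2340 = 21·108 + 72 ≡ 72 (mod 108).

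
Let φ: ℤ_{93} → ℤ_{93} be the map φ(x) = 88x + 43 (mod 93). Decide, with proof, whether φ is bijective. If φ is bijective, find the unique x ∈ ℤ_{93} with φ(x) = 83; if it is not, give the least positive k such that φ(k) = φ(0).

If φ(s) = φ(t), then 88s ≡ 88t (mod 93). Because gcd(88, 93) = 1, we may cancel 88 to get s ≡ t (mod 93).
We now compute 88⁻¹ mod 93 explicitly. Euclid's algorithm: 93 = 1·88 + 5, 88 = 17·5 + 3, 5 = 1·3 + 2, 3 = 1·2 + 1; back-substituting gives 1 = 37·88 − 35·93, so 88⁻¹ ≡ 37 (mod 93).
Then y ↦ 37(y − 43) is a two-sided inverse to φ, so every y ∈ ℤ_{93} has a preimage.
Thus φ is bijective.
Since φ is bijective, we find φ⁻¹(83): we need 88x ≡ 83 − 43 ≡ 40 (mod 93). Using 88⁻¹ = 37: x ≡ 37·40 = 1480 = 15·93 + 85, so x = 85.
Check: φ(85) = 88·85 + 43 = 7523 = 80·93 + 83 ≡ 83 (mod 93).

85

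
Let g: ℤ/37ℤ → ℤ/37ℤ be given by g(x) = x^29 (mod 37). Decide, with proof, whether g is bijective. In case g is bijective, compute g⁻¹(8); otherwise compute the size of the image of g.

Since 37 is prime, the nonzero elements of ℤ/37ℤ form a cyclic group of order 36.
As gcd(29, 36) = 1, raising to the 29th power is a bijection on this group: if x_1^29 ≡ x_2^29 then (x_1x_2^{−1})^29 = 1, and the only element of order dividing gcd(29, 36) = 1 is 1, so x_1 = x_2.
With g(0) = 0 this makes g injective on all of ℤ/37ℤ, hence bijective (finite equal-size domain and codomain). In particular g is bijective.
Since g is bijective, we find the preimage of 8. The inverse of x ↦ x^29 on (ℤ/37ℤ)^× is x ↦ x^5, because 29·5 = 145 = 4·36 + 1 ≡ 1 (mod 36) and x^{36} = 1 for x ≠ 0 (Fermat). So g⁻¹(8) = 8^5 mod 37.
Repeated squaring mod 37: 8^1 ≡ 8, 8^2 ≡ 8² = 64 ≡ 27, 8^4 ≡ 27² = 729 ≡ 26. Since 5 = 4 + 1, 8^5 ≡ 26·8: 26·8 = 208 ≡ 23. So 8^5 ≡ 23 (mod 37).
Hence g⁻¹(8) = 23.

23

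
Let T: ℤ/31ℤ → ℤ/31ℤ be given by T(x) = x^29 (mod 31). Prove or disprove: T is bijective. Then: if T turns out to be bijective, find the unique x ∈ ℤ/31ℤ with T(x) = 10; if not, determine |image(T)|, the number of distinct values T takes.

28

Since 31 is prime, the nonzero elements of ℤ/31ℤ form a cyclic group of order 30.
As gcd(29, 30) = 1, raising to the 29th power is a bijection on this group: if x_1^29 ≡ x_2^29 then (x_1x_2^{−1})^29 = 1, and the only element of order dividing gcd(29, 30) = 1 is 1, so x_1 = x_2.
With T(0) = 0 this makes T injective on all of ℤ/31ℤ, hence bijective (finite equal-size domain and codomain). In particular T is bijective.
Since T is bijective, we find the preimage of 10. The inverse of x ↦ x^29 on (ℤ/31ℤ)^× is x ↦ x^29, because 29·29 = 841 = 28·30 + 1 ≡ 1 (mod 30) and x^{30} = 1 for x ≠ 0 (Fermat). So T⁻¹(10) = 10^29 mod 31.
Repeated squaring mod 31: 10^1 ≡ 10, 10^2 ≡ 10² = 100 ≡ 7, 10^4 ≡ 7² = 49 ≡ 18, 10^8 ≡ 18² = 324 ≡ 14, 10^16 ≡ 14² = 196 ≡ 10. Since 29 = 16 + 8 + 4 + 1, 10^29 ≡ 10·14·18·10: 10·14 = 140 ≡ 16, then 16·18 = 288 ≡ 9, then 9·10 = 90 ≡ 28. So 10^29 ≡ 28 (mod 31).
Hence T⁻¹(10) = 28.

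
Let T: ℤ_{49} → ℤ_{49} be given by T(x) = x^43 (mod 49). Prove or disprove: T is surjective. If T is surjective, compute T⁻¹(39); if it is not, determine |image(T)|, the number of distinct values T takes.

43

T(0) = 0^43 = 0.
T(7): Repeated squaring mod 49: 7^1 ≡ 7, 7^2 ≡ 7² = 49 ≡ 0, 7^4 ≡ 0² = 0, 7^8 ≡ 0² = 0, 7^16 ≡ 0² = 0, 7^32 ≡ 0² = 0. Since 43 = 32 + 8 + 2 + 1, 7^43 ≡ 0·0·0·7: 0·0 = 0, then 0·0 = 0, then 0·7 = 0. So 7^43 ≡ 0 (mod 49).
So T(0) = T(7) = 0 while 0 ≠ 7, therefore T is not injective.
A non-injective map from the 49-element set ℤ_{49} to itself takes at most 48 distinct values, so it cannot be surjective. Thus T is not surjective.
Since T is not surjective, we determine |image(T)|. Computing x^43 mod 49 for each x (by repeated squaring, reducing mod 49 at every step), the values T(0), T(1), …, T(48) are: 0, 1, 2, 3, 4, 5, 6, 0, 8, 9, 10, 11, 12, 13, 0, 15, 16, 17, 18, 19, 20, 0, 22, 23, 24, 25, 26, 27, 0, 29, 30, 31, 32, 33, 34, 0, 36, 37, 38, 39, 40, 41, 0, 43, 44, 45, 46, 47, 48.
The distinct values are {0, 1, 2, 3, 4, 5, 6, 8, 9, 10, 11, 12, 13, 15, 16, 17, 18, 19, 20, 22, 23, 24, 25, 26, 27, 29, 30, 31, 32, 33, 34, 36, 37, 38, 39, 40, 41, 43, 44, 45, 46, 47, 48}; there are 43 of them.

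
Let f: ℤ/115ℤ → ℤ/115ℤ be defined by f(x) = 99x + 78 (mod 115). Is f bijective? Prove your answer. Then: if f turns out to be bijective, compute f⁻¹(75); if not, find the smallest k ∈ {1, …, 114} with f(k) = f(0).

If f(a) = f(b), then 99a ≡ 99b (mod 115). Because gcd(99, 115) = 1, we may cancel 99 to get a ≡ b (mod 115).
We now compute 99⁻¹ mod 115 explicitly. Euclid's algorithm: 115 = 1·99 + 16, 99 = 6·16 + 3, 16 = 5·3 + 1; back-substituting gives 1 = 79·99 − 68·115, so 99⁻¹ ≡ 79 (mod 115).
For any y ∈ ℤ/115ℤ, x = 79(y − 78) mod 115 satisfies f(x) = 99·79(y − 78) + 78 ≡ y (since 99·79 ≡ 1 mod 115). So every y has a preimage.
Hence f is bijective.
Since f is bijective, we compute f⁻¹(75): solve 99x + 78 ≡ 75 (mod 115), i.e. 99x ≡ 112 (mod 115).
Multiplying by 99⁻¹ = 79 gives x ≡ 79·112 = 8848 = 76·115 + 108 ≡ 108 (mod 115).
Check: f(108) = 99·108 + 78 = 10770 = 93·115 + 75 ≡ 75 (mod 115).

108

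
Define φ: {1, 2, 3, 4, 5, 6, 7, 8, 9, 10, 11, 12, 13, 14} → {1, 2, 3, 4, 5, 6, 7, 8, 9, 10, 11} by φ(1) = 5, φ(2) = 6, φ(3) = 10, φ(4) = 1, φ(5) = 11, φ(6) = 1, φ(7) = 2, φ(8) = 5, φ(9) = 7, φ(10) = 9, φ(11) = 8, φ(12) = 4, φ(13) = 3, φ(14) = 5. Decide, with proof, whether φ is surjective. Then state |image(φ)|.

Every element of the codomain has a preimage: 1 = φ(4), 2 = φ(7), 3 = φ(13), 4 = φ(12), 5 = φ(1), 6 = φ(2), 7 = φ(9), 8 = φ(11), 9 = φ(10), 10 = φ(3), 11 = φ(5).
So φ is surjective.
The image of φ is {1, 2, 3, 4, 5, 6, 7, 8, 9, 10, 11}, which has 11 elements.

11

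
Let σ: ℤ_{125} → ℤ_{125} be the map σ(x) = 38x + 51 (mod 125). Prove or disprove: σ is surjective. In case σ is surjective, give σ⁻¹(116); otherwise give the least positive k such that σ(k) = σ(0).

5

Recall: surjectivity means every element of the codomain has a preimage under σ.
Since gcd(38, 125) = 1, 38 is invertible modulo 125. Euclid's algorithm: 125 = 3·38 + 11, 38 = 3·11 + 5, 11 = 2·5 + 1; back-substituting gives 1 = 102·38 − 31·125, so 38⁻¹ ≡ 102 (mod 125).
For any y ∈ ℤ_{125}, x = 102(y − 51) mod 125 satisfies σ(x) = 38·102(y − 51) + 51 ≡ y (since 38·102 ≡ 1 mod 125). So every y has a preimage.
Hence σ is surjective.
Since σ is surjective, we find σ⁻¹(116): we need 38x ≡ 116 − 51 ≡ 65 (mod 125). Using 38⁻¹ = 102: x ≡ 102·65 = 6630 = 53·125 + 5, so x = 5.
Check: σ(5) = 38·5 + 51 = 241 = 1·125 + 116 ≡ 116 (mod 125).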